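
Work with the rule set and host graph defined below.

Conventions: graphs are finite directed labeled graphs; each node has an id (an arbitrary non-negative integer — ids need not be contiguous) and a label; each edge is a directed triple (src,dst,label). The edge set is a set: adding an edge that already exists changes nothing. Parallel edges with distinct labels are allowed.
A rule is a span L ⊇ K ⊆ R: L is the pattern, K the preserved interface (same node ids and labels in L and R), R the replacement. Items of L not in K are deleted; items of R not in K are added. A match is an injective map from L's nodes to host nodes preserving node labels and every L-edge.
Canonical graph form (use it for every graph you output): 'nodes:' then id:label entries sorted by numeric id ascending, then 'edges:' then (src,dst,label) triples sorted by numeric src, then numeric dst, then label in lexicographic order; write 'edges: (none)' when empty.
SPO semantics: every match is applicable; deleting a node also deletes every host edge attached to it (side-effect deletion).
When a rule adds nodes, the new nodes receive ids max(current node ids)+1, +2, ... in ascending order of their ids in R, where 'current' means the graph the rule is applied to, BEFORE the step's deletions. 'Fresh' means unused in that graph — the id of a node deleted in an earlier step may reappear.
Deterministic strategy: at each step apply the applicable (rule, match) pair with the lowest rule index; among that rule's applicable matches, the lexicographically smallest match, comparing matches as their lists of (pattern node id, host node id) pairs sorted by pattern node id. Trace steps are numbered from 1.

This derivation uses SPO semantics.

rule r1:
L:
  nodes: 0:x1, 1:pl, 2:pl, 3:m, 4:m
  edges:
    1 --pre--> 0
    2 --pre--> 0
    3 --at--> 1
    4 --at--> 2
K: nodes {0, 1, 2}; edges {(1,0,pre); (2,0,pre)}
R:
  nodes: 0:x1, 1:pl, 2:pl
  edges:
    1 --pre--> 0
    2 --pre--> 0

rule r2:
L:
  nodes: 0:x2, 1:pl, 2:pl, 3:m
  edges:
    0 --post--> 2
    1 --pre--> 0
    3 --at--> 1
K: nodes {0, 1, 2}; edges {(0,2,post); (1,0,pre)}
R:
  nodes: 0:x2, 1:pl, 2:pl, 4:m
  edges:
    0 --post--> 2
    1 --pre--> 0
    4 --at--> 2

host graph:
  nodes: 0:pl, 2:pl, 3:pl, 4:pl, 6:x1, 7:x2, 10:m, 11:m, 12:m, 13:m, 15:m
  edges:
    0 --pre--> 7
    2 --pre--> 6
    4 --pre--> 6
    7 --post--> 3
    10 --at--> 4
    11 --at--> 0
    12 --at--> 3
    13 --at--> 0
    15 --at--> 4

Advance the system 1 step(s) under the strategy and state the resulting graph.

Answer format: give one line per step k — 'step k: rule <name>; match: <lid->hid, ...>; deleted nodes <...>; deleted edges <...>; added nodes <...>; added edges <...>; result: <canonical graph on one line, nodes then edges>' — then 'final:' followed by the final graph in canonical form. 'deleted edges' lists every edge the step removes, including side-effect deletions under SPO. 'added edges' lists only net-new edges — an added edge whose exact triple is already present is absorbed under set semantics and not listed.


step 1: rule r2; match: 0->7, 1->0, 2->3, 3->11; deleted nodes 11; deleted edges (11,0,at); added nodes 16; added edges (16,3,at); result: nodes: 0:pl, 2:pl, 3:pl, 4:pl, 6:x1, 7:x2, 10:m, 12:m, 13:m, 15:m, 16:m edges: (0,7,pre); (2,6,pre); (4,6,pre); (7,3,post); (10,4,at); (12,3,at); (13,0,at); (15,4,at); (16,3,at)
final:
nodes: 0:pl, 2:pl, 3:pl, 4:pl, 6:x1, 7:x2, 10:m, 12:m, 13:m, 15:m, 16:m
edges: (0,7,pre); (2,6,pre); (4,6,pre); (7,3,post); (10,4,at); (12,3,at); (13,0,at); (15,4,at); (16,3,at)


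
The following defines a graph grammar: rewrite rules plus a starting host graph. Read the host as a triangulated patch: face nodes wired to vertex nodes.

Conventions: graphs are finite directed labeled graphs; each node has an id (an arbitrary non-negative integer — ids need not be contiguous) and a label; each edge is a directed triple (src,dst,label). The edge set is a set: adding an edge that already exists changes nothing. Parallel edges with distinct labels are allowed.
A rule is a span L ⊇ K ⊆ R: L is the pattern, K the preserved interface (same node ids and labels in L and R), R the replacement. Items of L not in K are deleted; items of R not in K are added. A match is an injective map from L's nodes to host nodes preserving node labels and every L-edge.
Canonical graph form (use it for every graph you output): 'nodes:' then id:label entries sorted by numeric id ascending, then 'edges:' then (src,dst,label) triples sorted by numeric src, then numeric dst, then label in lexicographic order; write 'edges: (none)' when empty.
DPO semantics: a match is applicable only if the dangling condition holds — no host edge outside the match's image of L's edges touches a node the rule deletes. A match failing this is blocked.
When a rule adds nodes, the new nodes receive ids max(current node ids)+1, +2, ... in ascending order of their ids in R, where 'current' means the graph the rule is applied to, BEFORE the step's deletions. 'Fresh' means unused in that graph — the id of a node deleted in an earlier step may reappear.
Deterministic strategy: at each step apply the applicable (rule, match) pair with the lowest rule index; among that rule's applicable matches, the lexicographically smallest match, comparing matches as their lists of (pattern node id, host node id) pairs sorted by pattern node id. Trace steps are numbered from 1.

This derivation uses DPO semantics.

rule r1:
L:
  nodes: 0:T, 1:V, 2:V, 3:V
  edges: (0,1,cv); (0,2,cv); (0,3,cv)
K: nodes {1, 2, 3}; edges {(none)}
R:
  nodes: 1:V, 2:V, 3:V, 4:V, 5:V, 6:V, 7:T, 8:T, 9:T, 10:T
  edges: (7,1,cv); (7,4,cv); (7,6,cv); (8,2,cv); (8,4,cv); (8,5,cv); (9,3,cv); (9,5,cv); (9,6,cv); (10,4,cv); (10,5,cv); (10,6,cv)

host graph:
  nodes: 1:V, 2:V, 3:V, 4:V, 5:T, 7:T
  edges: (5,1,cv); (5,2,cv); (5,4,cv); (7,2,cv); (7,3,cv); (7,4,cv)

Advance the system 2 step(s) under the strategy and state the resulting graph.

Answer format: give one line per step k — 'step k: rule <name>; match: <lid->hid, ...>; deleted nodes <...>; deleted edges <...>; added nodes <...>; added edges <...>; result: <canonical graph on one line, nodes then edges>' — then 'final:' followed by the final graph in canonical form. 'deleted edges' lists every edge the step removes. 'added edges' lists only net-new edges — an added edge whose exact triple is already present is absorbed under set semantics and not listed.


step 1: rule r1; match: 0->5, 1->1, 2->2, 3->4; deleted nodes 5; deleted edges (5,1,cv); (5,2,cv); (5,4,cv); added nodes 8, 9, 10, 11, 12, 13, 14; added edges (11,1,cv); (11,8,cv); (11,10,cv); (12,2,cv); (12,8,cv); (12,9,cv); (13,4,cv); (13,9,cv); (13,10,cv); (14,8,cv); (14,9,cv); (14,10,cv); result: nodes: 1:V, 2:V, 3:V, 4:V, 7:T, 8:V, 9:V, 10:V, 11:T, 12:T, 13:T, 14:T edges: (7,2,cv); (7,3,cv); (7,4,cv); (11,1,cv); (11,8,cv); (11,10,cv); (12,2,cv); (12,8,cv); (12,9,cv); (13,4,cv); (13,9,cv); (13,10,cv); (14,8,cv); (14,9,cv); (14,10,cv)
step 2: rule r1; match: 0->7, 1->2, 2->3, 3->4; deleted nodes 7; deleted edges (7,2,cv); (7,3,cv); (7,4,cv); added nodes 15, 16, 17, 18, 19, 20, 21; added edges (18,2,cv); (18,15,cv); (18,17,cv); (19,3,cv); (19,15,cv); (19,16,cv); (20,4,cv); (20,16,cv); (20,17,cv); (21,15,cv); (21,16,cv); (21,17,cv); result: nodes: 1:V, 2:V, 3:V, 4:V, 8:V, 9:V, 10:V, 11:T, 12:T, 13:T, 14:T, 15:V, 16:V, 17:V, 18:T, 19:T, 20:T, 21:T edges: (11,1,cv); (11,8,cv); (11,10,cv); (12,2,cv); (12,8,cv); (12,9,cv); (13,4,cv); (13,9,cv); (13,10,cv); (14,8,cv); (14,9,cv); (14,10,cv); (18,2,cv); (18,15,cv); (18,17,cv); (19,3,cv); (19,15,cv); (19,16,cv); (20,4,cv); (20,16,cv); (20,17,cv); (21,15,cv); (21,16,cv); (21,17,cv)
final:
nodes: 1:V, 2:V, 3:V, 4:V, 8:V, 9:V, 10:V, 11:T, 12:T, 13:T, 14:T, 15:V, 16:V, 17:V, 18:T, 19:T, 20:T, 21:T
edges: (11,1,cv); (11,8,cv); (11,10,cv); (12,2,cv); (12,8,cv); (12,9,cv); (13,4,cv); (13,9,cv); (13,10,cv); (14,8,cv); (14,9,cv); (14,10,cv); (18,2,cv); (18,15,cv); (18,17,cv); (19,3,cv); (19,15,cv); (19,16,cv); (20,4,cv); (20,16,cv); (20,17,cv); (21,15,cv); (21,16,cv); (21,17,cv)


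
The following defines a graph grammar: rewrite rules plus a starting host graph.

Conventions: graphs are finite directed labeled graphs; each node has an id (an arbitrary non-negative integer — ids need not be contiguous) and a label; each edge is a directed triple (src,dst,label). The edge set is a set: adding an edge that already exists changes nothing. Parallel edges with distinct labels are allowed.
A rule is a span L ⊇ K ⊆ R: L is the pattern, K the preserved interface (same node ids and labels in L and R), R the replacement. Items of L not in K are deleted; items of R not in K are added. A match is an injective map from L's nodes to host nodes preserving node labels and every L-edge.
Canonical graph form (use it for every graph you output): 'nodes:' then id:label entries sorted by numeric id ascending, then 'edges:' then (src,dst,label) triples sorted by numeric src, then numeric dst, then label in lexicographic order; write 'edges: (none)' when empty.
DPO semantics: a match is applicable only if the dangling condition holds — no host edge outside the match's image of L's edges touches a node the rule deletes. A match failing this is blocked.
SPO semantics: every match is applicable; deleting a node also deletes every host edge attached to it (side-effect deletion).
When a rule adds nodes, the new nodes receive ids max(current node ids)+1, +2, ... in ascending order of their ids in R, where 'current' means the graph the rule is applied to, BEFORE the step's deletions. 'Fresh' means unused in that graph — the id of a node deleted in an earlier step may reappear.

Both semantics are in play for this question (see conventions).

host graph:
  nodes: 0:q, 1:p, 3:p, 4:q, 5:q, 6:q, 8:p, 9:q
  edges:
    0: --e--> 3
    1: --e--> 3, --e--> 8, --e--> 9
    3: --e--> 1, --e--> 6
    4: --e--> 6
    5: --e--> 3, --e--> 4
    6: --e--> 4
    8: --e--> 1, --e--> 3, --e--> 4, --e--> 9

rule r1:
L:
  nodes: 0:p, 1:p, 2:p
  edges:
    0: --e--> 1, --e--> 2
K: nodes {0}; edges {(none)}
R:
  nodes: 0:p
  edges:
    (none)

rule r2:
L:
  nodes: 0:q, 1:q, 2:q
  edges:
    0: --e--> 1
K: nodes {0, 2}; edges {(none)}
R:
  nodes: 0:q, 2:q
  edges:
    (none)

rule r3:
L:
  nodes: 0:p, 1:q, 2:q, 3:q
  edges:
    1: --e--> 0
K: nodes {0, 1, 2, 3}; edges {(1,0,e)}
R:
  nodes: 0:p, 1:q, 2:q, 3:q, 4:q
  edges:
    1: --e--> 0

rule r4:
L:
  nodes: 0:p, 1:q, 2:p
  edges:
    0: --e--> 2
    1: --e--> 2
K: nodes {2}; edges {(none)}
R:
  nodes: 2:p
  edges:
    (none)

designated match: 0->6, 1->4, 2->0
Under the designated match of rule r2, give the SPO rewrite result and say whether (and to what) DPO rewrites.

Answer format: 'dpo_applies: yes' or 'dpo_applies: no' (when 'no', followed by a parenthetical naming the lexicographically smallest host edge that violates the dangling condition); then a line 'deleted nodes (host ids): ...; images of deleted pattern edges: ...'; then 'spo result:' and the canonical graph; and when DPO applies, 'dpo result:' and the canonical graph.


dpo_applies: no
(the rule deletes node 4, which keeps host edge (4,6,e) outside the match image — the dangling condition fails, DPO blocks; SPO proceeds and side-deletes such edges)
deleted nodes (host ids): 4; images of deleted pattern edges: (6,4,e)
spo result:
nodes: 0:q, 1:p, 3:p, 5:q, 6:q, 8:p, 9:q
edges: (0,3,e); (1,3,e); (1,8,e); (1,9,e); (3,1,e); (3,6,e); (5,3,e); (8,1,e); (8,3,e); (8,9,e)


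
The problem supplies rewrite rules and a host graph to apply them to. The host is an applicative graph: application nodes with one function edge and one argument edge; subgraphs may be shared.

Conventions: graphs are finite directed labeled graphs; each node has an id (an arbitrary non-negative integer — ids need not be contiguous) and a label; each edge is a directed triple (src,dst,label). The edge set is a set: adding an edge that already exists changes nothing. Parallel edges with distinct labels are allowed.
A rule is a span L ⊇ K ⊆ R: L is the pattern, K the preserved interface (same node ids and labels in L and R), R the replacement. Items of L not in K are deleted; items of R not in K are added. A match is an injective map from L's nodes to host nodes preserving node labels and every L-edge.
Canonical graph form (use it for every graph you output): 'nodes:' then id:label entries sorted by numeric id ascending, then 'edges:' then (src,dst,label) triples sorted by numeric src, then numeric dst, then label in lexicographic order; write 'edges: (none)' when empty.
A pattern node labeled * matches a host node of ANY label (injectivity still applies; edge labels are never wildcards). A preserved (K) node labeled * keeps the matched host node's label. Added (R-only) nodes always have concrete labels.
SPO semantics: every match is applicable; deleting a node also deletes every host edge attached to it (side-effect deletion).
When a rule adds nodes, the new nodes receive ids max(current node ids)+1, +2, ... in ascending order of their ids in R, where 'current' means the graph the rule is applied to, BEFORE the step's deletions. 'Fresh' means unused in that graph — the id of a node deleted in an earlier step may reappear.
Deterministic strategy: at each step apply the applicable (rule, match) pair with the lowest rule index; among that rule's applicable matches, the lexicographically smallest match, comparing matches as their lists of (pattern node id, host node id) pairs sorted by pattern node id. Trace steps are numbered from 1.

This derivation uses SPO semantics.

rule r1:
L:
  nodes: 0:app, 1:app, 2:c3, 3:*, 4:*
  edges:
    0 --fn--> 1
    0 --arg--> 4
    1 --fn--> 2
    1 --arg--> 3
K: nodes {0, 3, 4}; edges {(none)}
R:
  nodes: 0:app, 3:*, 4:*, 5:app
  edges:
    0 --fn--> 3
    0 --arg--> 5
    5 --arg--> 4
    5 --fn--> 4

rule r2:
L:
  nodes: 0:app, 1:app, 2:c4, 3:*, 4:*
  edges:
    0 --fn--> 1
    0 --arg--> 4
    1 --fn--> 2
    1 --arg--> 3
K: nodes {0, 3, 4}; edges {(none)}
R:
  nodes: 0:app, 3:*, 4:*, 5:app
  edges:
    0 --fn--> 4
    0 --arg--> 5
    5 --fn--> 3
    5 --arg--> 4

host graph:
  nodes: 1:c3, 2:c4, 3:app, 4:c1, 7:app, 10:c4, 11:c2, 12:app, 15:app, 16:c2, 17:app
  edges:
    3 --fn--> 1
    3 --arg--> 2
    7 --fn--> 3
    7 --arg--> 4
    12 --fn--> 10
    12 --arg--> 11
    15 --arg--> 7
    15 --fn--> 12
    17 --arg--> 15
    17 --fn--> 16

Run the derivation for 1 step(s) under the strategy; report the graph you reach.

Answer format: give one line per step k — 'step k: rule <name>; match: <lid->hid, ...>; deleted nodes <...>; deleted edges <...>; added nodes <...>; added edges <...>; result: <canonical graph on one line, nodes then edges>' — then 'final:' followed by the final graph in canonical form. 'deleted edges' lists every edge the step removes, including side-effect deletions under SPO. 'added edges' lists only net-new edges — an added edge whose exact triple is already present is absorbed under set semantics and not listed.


step 1: rule r1; match: 0->7, 1->3, 2->1, 3->2, 4->4; deleted nodes 1, 3; deleted edges (3,1,fn); (3,2,arg); (7,3,fn); (7,4,arg); added nodes 18; added edges (7,2,fn); (7,18,arg); (18,4,arg); (18,4,fn); result: nodes: 2:c4, 4:c1, 7:app, 10:c4, 11:c2, 12:app, 15:app, 16:c2, 17:app, 18:app edges: (7,2,fn); (7,18,arg); (12,10,fn); (12,11,arg); (15,7,arg); (15,12,fn); (17,15,arg); (17,16,fn); (18,4,arg); (18,4,fn)
final:
nodes: 2:c4, 4:c1, 7:app, 10:c4, 11:c2, 12:app, 15:app, 16:c2, 17:app, 18:app
edges: (7,2,fn); (7,18,arg); (12,10,fn); (12,11,arg); (15,7,arg); (15,12,fn); (17,15,arg); (17,16,fn); (18,4,arg); (18,4,fn)


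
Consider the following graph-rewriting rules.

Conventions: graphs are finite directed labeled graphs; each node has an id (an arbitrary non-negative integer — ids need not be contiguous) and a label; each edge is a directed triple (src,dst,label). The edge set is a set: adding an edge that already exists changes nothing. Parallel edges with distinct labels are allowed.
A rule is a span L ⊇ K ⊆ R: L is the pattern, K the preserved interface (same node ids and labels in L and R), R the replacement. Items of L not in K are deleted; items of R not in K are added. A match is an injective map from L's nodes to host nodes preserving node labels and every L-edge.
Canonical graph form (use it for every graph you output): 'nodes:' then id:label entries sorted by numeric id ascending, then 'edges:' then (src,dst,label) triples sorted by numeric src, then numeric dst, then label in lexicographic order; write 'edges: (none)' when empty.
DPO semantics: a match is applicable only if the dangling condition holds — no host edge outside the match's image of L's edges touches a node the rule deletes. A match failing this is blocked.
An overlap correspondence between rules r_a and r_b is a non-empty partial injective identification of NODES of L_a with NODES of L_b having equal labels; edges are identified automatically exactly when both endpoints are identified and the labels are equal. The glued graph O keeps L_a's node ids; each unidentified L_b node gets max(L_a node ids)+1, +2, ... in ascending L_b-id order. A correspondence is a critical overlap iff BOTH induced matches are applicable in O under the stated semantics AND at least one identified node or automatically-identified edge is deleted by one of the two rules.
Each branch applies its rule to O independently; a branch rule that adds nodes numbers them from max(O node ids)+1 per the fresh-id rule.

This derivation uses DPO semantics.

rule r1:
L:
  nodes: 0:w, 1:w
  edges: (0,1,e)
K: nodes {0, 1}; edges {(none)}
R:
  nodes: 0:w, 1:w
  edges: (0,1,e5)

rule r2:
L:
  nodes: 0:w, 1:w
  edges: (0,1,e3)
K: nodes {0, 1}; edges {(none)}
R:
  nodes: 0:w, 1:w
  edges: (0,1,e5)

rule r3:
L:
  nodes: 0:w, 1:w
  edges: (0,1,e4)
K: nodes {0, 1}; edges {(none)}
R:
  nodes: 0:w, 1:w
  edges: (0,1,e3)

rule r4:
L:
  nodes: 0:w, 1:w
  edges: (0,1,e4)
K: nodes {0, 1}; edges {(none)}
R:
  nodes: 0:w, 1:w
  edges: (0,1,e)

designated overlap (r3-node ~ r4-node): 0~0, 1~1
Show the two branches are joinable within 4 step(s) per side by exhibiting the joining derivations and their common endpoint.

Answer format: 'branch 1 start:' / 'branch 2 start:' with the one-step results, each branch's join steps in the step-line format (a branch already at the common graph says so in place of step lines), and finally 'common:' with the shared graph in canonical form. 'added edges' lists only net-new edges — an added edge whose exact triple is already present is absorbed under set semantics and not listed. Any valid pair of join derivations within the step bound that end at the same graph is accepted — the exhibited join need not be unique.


branch 1 start:
nodes: 0:w, 1:w
edges: (0,1,e3)
branch 2 start:
nodes: 0:w, 1:w
edges: (0,1,e)
branch 1 step 1: rule r2; match: 0->0, 1->1; deleted nodes (none); deleted edges (0,1,e3); added nodes (none); added edges (0,1,e5); result: nodes: 0:w, 1:w edges: (0,1,e5)
branch 2 step 1: rule r1; match: 0->0, 1->1; deleted nodes (none); deleted edges (0,1,e); added nodes (none); added edges (0,1,e5); result: nodes: 0:w, 1:w edges: (0,1,e5)
common:
nodes: 0:w, 1:w
edges: (0,1,e5)


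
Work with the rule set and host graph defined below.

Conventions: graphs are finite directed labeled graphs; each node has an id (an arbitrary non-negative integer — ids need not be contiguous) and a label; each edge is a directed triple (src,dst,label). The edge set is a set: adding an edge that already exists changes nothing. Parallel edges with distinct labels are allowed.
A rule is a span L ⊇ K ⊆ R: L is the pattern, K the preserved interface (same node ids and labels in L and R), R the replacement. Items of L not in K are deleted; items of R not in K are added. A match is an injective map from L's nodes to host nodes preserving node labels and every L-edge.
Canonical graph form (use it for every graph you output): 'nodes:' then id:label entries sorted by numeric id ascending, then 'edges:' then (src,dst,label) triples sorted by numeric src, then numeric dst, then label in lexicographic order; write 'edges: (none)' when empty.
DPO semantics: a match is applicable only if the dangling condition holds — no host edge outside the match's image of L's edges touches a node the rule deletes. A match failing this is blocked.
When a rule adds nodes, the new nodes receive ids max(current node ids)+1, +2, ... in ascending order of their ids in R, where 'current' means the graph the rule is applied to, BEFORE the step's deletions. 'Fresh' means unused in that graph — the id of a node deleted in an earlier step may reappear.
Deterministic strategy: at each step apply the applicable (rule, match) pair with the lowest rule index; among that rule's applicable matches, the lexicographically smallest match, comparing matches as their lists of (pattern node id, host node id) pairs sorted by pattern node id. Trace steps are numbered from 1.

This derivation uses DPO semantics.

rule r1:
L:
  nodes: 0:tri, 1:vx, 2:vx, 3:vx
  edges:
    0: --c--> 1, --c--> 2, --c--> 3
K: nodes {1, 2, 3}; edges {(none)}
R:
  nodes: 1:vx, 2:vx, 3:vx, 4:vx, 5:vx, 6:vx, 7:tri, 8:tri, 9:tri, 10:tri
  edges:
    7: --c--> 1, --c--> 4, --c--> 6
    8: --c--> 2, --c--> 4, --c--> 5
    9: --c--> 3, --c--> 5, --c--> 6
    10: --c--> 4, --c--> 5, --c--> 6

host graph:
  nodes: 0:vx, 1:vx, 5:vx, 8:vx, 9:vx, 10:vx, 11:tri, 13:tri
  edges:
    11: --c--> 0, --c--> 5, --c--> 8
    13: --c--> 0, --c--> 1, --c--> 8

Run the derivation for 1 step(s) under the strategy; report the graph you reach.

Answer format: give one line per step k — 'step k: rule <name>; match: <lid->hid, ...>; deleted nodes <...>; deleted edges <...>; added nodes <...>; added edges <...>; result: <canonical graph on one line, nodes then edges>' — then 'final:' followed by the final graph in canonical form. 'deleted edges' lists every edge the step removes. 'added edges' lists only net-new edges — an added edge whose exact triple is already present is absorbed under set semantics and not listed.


step 1: rule r1; match: 0->11, 1->0, 2->5, 3->8; deleted nodes 11; deleted edges (11,0,c); (11,5,c); (11,8,c); added nodes 14, 15, 16, 17, 18, 19, 20; added edges (17,0,c); (17,14,c); (17,16,c); (18,5,c); (18,14,c); (18,15,c); (19,8,c); (19,15,c); (19,16,c); (20,14,c); (20,15,c); (20,16,c); result: nodes: 0:vx, 1:vx, 5:vx, 8:vx, 9:vx, 10:vx, 13:tri, 14:vx, 15:vx, 16:vx, 17:tri, 18:tri, 19:tri, 20:tri edges: (13,0,c); (13,1,c); (13,8,c); (17,0,c); (17,14,c); (17,16,c); (18,5,c); (18,14,c); (18,15,c); (19,8,c); (19,15,c); (19,16,c); (20,14,c); (20,15,c); (20,16,c)
final:
nodes: 0:vx, 1:vx, 5:vx, 8:vx, 9:vx, 10:vx, 13:tri, 14:vx, 15:vx, 16:vx, 17:tri, 18:tri, 19:tri, 20:tri
edges: (13,0,c); (13,1,c); (13,8,c); (17,0,c); (17,14,c); (17,16,c); (18,5,c); (18,14,c); (18,15,c); (19,8,c); (19,15,c); (19,16,c); (20,14,c); (20,15,c); (20,16,c)


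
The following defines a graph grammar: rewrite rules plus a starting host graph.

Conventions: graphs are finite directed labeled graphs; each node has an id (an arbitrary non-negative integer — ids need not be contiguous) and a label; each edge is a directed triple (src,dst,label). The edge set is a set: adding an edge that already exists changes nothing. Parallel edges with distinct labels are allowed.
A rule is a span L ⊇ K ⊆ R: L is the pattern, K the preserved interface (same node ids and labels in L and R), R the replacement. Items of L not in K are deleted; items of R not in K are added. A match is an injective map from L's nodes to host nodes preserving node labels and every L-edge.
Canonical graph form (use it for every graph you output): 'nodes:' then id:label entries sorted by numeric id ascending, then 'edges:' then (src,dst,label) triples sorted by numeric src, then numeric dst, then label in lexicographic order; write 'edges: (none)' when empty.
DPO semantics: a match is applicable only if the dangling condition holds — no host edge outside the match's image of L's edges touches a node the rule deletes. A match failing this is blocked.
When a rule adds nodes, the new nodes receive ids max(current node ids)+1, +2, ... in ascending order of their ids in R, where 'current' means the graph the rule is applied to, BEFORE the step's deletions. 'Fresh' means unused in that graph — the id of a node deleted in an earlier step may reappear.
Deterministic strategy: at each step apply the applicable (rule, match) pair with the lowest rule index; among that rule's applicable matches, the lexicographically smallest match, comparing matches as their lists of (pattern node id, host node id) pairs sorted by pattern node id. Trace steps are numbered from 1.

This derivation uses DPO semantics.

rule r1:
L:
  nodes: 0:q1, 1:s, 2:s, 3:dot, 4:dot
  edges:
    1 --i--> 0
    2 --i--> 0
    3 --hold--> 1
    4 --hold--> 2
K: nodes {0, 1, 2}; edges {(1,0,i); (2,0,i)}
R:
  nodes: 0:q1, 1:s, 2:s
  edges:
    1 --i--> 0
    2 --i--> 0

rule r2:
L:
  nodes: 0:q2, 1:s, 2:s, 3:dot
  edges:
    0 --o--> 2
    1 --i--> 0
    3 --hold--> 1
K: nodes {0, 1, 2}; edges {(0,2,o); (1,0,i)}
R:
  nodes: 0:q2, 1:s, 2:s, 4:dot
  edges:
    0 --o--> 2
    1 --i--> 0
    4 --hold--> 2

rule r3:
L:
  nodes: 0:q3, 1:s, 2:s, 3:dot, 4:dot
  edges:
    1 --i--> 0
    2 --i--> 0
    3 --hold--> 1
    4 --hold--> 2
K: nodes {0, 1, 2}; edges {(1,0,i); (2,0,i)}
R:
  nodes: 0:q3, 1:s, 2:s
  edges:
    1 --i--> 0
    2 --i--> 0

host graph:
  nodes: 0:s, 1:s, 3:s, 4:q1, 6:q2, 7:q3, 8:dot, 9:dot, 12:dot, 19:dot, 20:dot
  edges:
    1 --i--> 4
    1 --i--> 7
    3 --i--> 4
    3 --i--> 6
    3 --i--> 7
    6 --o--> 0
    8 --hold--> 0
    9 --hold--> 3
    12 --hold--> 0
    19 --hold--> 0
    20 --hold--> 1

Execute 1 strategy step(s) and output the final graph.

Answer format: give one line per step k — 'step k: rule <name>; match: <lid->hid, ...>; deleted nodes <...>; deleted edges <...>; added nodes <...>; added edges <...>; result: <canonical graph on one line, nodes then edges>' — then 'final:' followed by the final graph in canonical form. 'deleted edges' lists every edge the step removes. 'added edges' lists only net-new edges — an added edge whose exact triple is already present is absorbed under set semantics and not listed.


step 1: rule r1; match: 0->4, 1->1, 2->3, 3->20, 4->9; deleted nodes 9, 20; deleted edges (9,3,hold); (20,1,hold); added nodes (none); added edges (none); result: nodes: 0:s, 1:s, 3:s, 4:q1, 6:q2, 7:q3, 8:dot, 12:dot, 19:dot edges: (1,4,i); (1,7,i); (3,4,i); (3,6,i); (3,7,i); (6,0,o); (8,0,hold); (12,0,hold); (19,0,hold)
final:
nodes: 0:s, 1:s, 3:s, 4:q1, 6:q2, 7:q3, 8:dot, 12:dot, 19:dot
edges: (1,4,i); (1,7,i); (3,4,i); (3,6,i); (3,7,i); (6,0,o); (8,0,hold); (12,0,hold); (19,0,hold)


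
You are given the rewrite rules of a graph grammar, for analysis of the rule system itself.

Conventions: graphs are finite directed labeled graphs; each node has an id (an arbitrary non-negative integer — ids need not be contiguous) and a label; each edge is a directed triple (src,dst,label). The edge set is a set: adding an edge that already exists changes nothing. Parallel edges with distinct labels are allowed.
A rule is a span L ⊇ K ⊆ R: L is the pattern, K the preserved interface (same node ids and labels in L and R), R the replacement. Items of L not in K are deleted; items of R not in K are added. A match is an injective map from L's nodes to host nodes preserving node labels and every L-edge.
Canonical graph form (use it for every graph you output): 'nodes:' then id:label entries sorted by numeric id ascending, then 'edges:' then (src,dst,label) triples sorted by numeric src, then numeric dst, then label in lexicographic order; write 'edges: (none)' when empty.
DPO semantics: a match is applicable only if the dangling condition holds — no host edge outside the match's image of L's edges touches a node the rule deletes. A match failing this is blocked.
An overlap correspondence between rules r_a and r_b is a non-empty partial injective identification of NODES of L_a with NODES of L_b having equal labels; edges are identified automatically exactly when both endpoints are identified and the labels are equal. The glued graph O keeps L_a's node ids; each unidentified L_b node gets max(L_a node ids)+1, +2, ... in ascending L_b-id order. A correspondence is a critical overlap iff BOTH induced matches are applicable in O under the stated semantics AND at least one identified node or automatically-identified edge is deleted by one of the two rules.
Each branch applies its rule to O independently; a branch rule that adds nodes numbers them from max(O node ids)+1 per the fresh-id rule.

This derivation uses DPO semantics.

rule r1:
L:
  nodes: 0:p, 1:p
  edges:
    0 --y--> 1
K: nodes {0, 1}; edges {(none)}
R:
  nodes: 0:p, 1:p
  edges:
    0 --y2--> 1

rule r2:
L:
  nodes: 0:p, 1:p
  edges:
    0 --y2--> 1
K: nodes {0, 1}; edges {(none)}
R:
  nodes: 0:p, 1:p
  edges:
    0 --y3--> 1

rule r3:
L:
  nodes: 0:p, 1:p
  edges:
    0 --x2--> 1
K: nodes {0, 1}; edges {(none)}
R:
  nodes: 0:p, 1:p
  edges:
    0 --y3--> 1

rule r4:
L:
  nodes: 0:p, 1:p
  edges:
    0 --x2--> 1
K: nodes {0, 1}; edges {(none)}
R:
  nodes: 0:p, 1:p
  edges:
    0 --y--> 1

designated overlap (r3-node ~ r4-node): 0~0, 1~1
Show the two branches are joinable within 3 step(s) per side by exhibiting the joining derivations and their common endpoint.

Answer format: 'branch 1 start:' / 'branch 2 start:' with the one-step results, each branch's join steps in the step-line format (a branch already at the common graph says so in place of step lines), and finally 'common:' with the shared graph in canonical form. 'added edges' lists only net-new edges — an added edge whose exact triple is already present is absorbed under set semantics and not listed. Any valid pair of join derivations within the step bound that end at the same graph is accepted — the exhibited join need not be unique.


branch 1 start:
nodes: 0:p, 1:p
edges: (0,1,y3)
branch 2 start:
nodes: 0:p, 1:p
edges: (0,1,y)
branch 1: already at the common graph (0 steps)
branch 2 step 1: rule r1; match: 0->0, 1->1; deleted nodes (none); deleted edges (0,1,y); added nodes (none); added edges (0,1,y2); result: nodes: 0:p, 1:p edges: (0,1,y2)
branch 2 step 2: rule r2; match: 0->0, 1->1; deleted nodes (none); deleted edges (0,1,y2); added nodes (none); added edges (0,1,y3); result: nodes: 0:p, 1:p edges: (0,1,y3)
common:
nodes: 0:p, 1:p
edges: (0,1,y3)


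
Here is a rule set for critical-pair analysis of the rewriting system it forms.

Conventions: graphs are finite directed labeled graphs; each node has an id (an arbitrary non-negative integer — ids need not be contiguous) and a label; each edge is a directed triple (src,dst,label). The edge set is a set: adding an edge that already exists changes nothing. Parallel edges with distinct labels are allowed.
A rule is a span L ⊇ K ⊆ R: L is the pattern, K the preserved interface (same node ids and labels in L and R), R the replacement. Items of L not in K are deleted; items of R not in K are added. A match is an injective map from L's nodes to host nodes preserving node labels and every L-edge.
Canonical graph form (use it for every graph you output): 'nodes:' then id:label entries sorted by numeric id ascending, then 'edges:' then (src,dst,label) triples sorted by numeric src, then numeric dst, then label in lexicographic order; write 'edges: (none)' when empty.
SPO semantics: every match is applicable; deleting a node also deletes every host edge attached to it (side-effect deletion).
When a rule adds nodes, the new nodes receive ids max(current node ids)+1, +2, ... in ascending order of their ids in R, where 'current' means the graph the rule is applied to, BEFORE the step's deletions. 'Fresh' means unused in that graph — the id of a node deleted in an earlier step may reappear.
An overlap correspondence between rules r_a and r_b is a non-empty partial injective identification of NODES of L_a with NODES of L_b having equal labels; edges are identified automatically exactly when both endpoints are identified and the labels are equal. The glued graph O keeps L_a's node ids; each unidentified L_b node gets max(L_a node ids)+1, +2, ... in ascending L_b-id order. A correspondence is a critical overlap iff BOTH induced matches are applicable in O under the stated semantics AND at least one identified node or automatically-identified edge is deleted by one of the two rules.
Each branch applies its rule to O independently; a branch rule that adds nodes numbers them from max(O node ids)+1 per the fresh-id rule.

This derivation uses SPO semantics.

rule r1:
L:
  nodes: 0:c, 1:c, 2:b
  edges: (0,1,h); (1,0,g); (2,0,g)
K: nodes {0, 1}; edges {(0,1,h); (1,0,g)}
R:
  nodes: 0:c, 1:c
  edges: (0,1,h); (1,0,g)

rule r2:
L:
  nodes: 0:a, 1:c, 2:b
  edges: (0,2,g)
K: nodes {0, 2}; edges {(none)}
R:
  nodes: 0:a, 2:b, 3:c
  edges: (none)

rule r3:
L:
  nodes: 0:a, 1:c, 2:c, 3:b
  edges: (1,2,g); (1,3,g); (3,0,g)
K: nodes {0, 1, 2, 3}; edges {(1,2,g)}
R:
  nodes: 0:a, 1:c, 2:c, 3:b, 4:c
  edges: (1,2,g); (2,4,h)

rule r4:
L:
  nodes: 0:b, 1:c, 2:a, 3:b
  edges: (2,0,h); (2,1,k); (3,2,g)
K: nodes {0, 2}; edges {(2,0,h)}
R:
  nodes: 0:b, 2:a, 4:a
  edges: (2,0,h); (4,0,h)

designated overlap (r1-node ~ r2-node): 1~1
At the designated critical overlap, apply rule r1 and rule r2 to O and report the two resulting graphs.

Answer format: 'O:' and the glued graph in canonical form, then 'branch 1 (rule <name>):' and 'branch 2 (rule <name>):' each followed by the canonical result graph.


O:
nodes: 0:c, 1:c, 2:b, 3:a, 4:b
edges: (0,1,h); (1,0,g); (2,0,g); (3,4,g)
branch 1 (rule r1):
nodes: 0:c, 1:c, 3:a, 4:b
edges: (0,1,h); (1,0,g); (3,4,g)
branch 2 (rule r2):
nodes: 0:c, 2:b, 3:a, 4:b, 5:c
edges: (2,0,g)


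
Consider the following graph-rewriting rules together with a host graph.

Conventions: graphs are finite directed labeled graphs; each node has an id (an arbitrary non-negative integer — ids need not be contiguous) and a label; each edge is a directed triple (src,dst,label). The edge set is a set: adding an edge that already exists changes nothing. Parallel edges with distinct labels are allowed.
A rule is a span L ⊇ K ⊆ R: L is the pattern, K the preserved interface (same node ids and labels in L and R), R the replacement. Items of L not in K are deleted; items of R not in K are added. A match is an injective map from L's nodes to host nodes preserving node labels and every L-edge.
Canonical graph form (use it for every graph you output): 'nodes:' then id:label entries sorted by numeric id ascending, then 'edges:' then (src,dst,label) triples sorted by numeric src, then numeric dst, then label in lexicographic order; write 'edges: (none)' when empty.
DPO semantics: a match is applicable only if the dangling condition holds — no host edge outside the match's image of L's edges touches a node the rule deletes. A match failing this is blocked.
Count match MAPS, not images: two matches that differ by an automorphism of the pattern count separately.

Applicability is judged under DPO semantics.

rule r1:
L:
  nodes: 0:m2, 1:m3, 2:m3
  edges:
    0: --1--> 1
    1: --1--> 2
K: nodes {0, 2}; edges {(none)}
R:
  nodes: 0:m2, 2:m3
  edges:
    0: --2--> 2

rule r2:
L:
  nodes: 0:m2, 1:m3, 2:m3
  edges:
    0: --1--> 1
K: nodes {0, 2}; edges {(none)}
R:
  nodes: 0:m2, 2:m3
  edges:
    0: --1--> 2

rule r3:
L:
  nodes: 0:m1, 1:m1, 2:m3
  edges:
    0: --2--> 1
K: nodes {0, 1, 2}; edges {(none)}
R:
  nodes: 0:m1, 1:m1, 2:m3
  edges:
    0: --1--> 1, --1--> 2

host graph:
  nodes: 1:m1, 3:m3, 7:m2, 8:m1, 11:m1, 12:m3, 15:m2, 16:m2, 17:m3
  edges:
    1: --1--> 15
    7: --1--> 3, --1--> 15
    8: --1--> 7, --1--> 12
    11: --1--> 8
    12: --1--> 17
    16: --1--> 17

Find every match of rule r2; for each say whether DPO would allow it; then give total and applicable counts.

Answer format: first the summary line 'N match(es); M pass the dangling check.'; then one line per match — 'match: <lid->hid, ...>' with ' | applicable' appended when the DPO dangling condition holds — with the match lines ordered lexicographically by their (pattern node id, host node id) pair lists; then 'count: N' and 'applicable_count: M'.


4 match(es); 2 pass the dangling check.
match: 0->7, 1->3, 2->12 | applicable
match: 0->7, 1->3, 2->17 | applicable
match: 0->16, 1->17, 2->3
match: 0->16, 1->17, 2->12
count: 4
applicable_count: 2


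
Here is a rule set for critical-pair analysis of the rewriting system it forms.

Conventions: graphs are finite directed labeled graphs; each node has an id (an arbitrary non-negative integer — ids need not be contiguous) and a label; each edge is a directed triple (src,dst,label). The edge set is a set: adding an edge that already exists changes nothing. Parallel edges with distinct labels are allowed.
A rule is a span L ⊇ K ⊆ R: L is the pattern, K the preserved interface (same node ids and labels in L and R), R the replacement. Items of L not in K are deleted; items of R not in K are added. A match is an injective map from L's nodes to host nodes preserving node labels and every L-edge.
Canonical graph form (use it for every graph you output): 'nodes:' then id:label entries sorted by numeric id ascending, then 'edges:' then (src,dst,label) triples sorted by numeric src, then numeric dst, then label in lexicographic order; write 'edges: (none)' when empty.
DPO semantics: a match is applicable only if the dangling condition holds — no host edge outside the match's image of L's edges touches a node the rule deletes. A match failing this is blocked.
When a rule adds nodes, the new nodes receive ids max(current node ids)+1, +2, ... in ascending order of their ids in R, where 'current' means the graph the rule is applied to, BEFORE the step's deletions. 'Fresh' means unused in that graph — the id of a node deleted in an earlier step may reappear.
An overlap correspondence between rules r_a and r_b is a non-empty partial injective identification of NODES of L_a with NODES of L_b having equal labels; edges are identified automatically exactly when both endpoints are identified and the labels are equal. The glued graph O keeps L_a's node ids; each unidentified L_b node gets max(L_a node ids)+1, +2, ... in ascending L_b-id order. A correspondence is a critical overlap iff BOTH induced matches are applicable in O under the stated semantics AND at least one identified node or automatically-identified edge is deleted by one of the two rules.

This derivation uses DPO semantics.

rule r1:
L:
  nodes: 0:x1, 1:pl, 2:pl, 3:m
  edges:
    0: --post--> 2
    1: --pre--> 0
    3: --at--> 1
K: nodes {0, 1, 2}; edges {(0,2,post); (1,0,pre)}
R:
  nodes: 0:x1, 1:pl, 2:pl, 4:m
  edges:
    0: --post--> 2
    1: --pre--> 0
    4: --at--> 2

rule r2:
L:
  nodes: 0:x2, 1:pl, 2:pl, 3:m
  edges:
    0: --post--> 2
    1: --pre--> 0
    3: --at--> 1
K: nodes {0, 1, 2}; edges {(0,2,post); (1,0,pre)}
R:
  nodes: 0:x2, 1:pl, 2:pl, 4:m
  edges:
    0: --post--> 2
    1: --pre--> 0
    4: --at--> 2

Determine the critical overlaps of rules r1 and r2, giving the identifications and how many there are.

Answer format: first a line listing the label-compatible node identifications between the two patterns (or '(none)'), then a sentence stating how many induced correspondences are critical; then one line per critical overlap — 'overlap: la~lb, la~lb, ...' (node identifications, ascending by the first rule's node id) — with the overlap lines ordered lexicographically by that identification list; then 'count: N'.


label-compatible node identifications between L(r1) and L(r2): 1~1, 1~2, 2~1, 2~2, 3~3
2 of the induced correspondences are critical overlaps of r1 and r2.
overlap: 1~1, 2~2, 3~3
overlap: 1~1, 3~3
count: 2


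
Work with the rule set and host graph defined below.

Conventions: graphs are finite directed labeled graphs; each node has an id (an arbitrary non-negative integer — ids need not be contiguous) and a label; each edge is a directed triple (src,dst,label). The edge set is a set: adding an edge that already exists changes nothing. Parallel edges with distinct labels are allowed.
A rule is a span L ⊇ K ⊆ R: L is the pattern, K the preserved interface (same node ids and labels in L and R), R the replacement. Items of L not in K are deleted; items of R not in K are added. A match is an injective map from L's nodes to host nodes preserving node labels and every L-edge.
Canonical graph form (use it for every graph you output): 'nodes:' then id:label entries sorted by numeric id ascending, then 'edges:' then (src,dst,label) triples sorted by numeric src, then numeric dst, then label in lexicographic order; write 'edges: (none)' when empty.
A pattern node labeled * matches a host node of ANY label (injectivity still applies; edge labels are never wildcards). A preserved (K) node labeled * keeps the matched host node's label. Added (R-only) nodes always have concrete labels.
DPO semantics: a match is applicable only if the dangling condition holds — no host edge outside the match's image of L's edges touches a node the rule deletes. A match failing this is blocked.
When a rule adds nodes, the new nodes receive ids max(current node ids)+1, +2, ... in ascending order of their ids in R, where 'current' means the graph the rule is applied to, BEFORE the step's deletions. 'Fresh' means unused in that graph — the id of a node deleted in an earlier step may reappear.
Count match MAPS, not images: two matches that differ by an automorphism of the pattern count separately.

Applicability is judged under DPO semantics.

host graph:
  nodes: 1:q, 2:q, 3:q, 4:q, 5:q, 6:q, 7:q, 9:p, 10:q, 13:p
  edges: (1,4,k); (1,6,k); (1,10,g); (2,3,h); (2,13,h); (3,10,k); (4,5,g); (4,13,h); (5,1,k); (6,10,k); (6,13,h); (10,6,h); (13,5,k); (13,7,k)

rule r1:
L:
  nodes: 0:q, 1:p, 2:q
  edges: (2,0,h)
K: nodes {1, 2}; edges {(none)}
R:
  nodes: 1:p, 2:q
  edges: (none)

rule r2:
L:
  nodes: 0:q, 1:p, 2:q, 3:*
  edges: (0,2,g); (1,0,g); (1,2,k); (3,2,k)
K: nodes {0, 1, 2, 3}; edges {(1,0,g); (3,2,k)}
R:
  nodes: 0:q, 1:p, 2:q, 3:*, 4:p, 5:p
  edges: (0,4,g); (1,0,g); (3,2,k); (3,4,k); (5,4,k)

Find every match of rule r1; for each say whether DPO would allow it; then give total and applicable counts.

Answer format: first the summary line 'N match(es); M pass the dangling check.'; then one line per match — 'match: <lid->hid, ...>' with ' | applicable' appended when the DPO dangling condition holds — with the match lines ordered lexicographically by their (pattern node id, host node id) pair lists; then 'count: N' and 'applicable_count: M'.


4 match(es); 0 pass the dangling check.
match: 0->3, 1->9, 2->2
match: 0->3, 1->13, 2->2
match: 0->6, 1->9, 2->10
match: 0->6, 1->13, 2->10
count: 4
applicable_count: 0
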